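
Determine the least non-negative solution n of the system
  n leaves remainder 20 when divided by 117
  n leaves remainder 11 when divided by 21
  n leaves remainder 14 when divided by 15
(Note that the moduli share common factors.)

2594

gcd(117, 21) = 3 and 3 | (11 − 20), so the pair is consistent; merging gives n ≡ 137 (mod 819), where 819 = lcm(117, 21).
gcd(819, 15) = 3 and 3 | (14 − 137), so the pair is consistent; merging gives n ≡ 2594 (mod 4095), where 4095 = lcm(819, 15).
The solution is unique modulo lcm(117, 21, 15) = 4095.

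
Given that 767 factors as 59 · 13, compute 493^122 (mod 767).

Mod 59: 493 ≡ 21; by Fermat, exponent reduces to 122 mod 58 = 6; 21^6 ≡ 4 (mod 59).
Mod 13: 493 ≡ 12; by Fermat, exponent reduces to 122 mod 12 = 2; 12^2 ≡ 1 (mod 13).
Combine by CRT: x ≡ 4 (mod 59), x ≡ 1 (mod 13) ⇒ x ≡ 417 (mod 767).

417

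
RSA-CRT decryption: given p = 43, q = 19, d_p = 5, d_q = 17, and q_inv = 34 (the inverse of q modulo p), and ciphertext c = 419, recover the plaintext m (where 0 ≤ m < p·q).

457

m₁ = c^(d_p) mod p: c ≡ 32 (mod 43), and 32^5 mod 43 = 27.
m₂ = c^(d_q) mod q: c ≡ 1 (mod 19), and 1^17 mod 19 = 1.
h = q_inv·(m₁ − m₂) mod p = 34·(27 − 1) mod 43 = 24.
m = m₂ + h·q = 1 + 24·19 = 457.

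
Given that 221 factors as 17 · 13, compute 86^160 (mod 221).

1

Mod 17: 86 ≡ 1; since 16 | 160, by Fermat 1^160 ≡ 1 (mod 17).
Mod 13: 86 ≡ 8; by Fermat, exponent reduces to 160 mod 12 = 4; 8^4 ≡ 1 (mod 13).
Combine by CRT: x ≡ 1 (mod 17), x ≡ 1 (mod 13) ⇒ x ≡ 1 (mod 221).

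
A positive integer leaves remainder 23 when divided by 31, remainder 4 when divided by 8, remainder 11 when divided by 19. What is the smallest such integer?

The moduli are pairwise coprime; N = 31·8·19 = 4712.
N/31 = 152; 152 ≡ 28 (mod 31); 28·10 ≡ 1, so inverse 10.
N/8 = 589; 589 ≡ 5 (mod 8); 5·5 ≡ 1, so inverse 5.
N/19 = 248; 248 ≡ 1 (mod 19), inverse 1.
k ≡ 23·152·10 + 4·589·5 + 11·248·1 = 49468.
49468 mod 4712 = 2348.

2348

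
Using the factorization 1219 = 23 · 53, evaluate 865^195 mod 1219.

953

Mod 23: 865 ≡ 14; by Fermat, exponent reduces to 195 mod 22 = 19; 14^19 ≡ 10 (mod 23).
Mod 53: 865 ≡ 17; by Fermat, exponent reduces to 195 mod 52 = 39; 17^39 ≡ 52 (mod 53).
Combine by CRT: x ≡ 10 (mod 23), x ≡ 52 (mod 53) ⇒ x ≡ 953 (mod 1219).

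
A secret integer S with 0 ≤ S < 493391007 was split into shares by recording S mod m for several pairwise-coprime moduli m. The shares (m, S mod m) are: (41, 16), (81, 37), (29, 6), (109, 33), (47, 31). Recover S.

267216040

The moduli are pairwise coprime; N = 41·81·29·109·47 = 493391007.
N/41 = 12033927; 12033927 ≡ 17 (mod 41); 17·29 ≡ 1, so inverse 29.
N/81 = 6091247; 6091247 ≡ 47 (mod 81); 47·50 ≡ 1, so inverse 50.
N/29 = 17013483; 17013483 ≡ 24 (mod 29); 24·23 ≡ 1, so inverse 23.
N/109 = 4526523; 4526523 ≡ 80 (mod 109); 80·15 ≡ 1, so inverse 15.
N/47 = 10497681; 10497681 ≡ 43 (mod 47); 43·35 ≡ 1, so inverse 35.
S ≡ 16·12033927·29 + 37·6091247·50 + 6·17013483·23 + 33·4526523·15 + 31·10497681·35 = 32831022502.
32831022502 mod 493391007 = 267216040.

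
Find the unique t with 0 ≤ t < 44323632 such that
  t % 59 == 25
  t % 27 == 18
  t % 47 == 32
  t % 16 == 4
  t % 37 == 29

The moduli are pairwise coprime; N = 59·27·47·16·37 = 44323632.
N/59 = 751248; 751248 ≡ 1 (mod 59), inverse 1.
N/27 = 1641616; 1641616 ≡ 16 (mod 27); 16·22 ≡ 1, so inverse 22.
N/47 = 943056; 943056 ≡ 1 (mod 47), inverse 1.
N/16 = 2770227; 2770227 ≡ 3 (mod 16); 3·11 ≡ 1, so inverse 11.
N/37 = 1197936; 1197936 ≡ 24 (mod 37); 24·17 ≡ 1, so inverse 17.
t ≡ 25·751248·1 + 18·1641616·22 + 32·943056·1 + 4·2770227·11 + 29·1197936·17 = 1411511364.
1411511364 mod 44323632 = 37478772.

37478772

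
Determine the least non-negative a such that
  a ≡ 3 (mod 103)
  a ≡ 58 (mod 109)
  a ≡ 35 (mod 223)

2178968

Combine the congruences pairwise.
From a ≡ 3 (mod 103) write a = 3 + 103t. Substituting into a ≡ 58 (mod 109) gives 103t ≡ 55 (mod 109), and since 103⁻¹ ≡ 18 (mod 109), t ≡ 9. Hence a ≡ 3 + 103·9 = 930 (mod 11227).
From a ≡ 930 (mod 11227) write a = 930 + 11227t. Substituting into a ≡ 35 (mod 223) gives 11227t ≡ 220 (mod 223), and since 77⁻¹ ≡ 84 (mod 223), t ≡ 194. Hence a ≡ 930 + 11227·194 = 2178968 (mod 2503621).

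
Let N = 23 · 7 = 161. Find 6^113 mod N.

55

Mod 23: 6 ≡ 6; by Fermat, exponent reduces to 113 mod 22 = 3; 6^3 ≡ 9 (mod 23).
Mod 7: 6 ≡ 6; by Fermat, exponent reduces to 113 mod 6 = 5; 6^5 ≡ 6 (mod 7).
Combine by CRT: x ≡ 9 (mod 23), x ≡ 6 (mod 7) ⇒ x ≡ 55 (mod 161).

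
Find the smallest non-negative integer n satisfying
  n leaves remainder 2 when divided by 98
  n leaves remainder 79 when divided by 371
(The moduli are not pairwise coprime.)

gcd(98, 371) = 7 and 7 | (79 − 2), so the pair is consistent; merging gives n ≡ 4902 (mod 5194), where 5194 = lcm(98, 371).
The solution is unique modulo lcm(98, 371) = 5194.

4902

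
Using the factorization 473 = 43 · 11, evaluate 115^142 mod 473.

Mod 43: 115 ≡ 29; by Fermat, exponent reduces to 142 mod 42 = 16; 29^16 ≡ 15 (mod 43).
Mod 11: 115 ≡ 5; by Fermat, exponent reduces to 142 mod 10 = 2; 5^2 ≡ 3 (mod 11).
Combine by CRT: x ≡ 15 (mod 43), x ≡ 3 (mod 11) ⇒ x ≡ 58 (mod 473).

58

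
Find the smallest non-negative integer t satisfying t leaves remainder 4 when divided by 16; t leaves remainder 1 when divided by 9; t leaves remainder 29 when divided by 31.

From t ≡ 4 (mod 16) write t = 4 + 16s. Substituting into t ≡ 1 (mod 9) gives 16s ≡ 6 (mod 9), and since 7⁻¹ ≡ 4 (mod 9), s ≡ 6. Hence t ≡ 4 + 16·6 = 100 (mod 144).
From t ≡ 100 (mod 144) write t = 100 + 144s. Substituting into t ≡ 29 (mod 31) gives 144s ≡ 22 (mod 31), and since 20⁻¹ ≡ 14 (mod 31), s ≡ 29. Hence t ≡ 100 + 144·29 = 4276 (mod 4464).

4276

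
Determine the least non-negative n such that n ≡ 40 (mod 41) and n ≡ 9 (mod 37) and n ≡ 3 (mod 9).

The moduli are pairwise coprime; M = 41·37·9 = 13653.
M/41 = 333; 333 ≡ 5 (mod 41); 5·33 ≡ 1, so inverse 33.
M/37 = 369; 369 ≡ 36 (mod 37); 36·36 ≡ 1, so inverse 36.
M/9 = 1517; 1517 ≡ 5 (mod 9); 5·2 ≡ 1, so inverse 2.
n ≡ 40·333·33 + 9·369·36 + 3·1517·2 = 568218.
568218 mod 13653 = 8445.

8445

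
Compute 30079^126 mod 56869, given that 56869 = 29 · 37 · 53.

51244

Mod 29: 30079 ≡ 6; by Fermat, exponent reduces to 126 mod 28 = 14; 6^14 ≡ 1 (mod 29).
Mod 37: 30079 ≡ 35; by Fermat, exponent reduces to 126 mod 36 = 18; 35^18 ≡ 36 (mod 37).
Mod 53: 30079 ≡ 28; by Fermat, exponent reduces to 126 mod 52 = 22; 28^22 ≡ 46 (mod 53).
Combine by CRT: x ≡ 1 (mod 29), x ≡ 36 (mod 37), x ≡ 46 (mod 53) ⇒ x ≡ 51244 (mod 56869).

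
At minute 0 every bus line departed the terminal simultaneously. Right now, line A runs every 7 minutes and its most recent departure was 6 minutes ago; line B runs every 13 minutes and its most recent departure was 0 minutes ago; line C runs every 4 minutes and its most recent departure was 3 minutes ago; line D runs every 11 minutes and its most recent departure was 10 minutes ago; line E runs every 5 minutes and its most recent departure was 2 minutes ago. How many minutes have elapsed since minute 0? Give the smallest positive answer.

The moduli are pairwise coprime; N = 7·13·4·11·5 = 20020.
N/7 = 2860; 2860 ≡ 4 (mod 7); 4·2 ≡ 1, so inverse 2.
N/13 = 1540; 1540 ≡ 6 (mod 13); 6·11 ≡ 1, so inverse 11.
N/4 = 5005; 5005 ≡ 1 (mod 4), inverse 1.
N/11 = 1820; 1820 ≡ 5 (mod 11); 5·9 ≡ 1, so inverse 9.
N/5 = 4004; 4004 ≡ 4 (mod 5); 4·4 ≡ 1, so inverse 4.
t ≡ 6·2860·2 + 0·1540·11 + 3·5005·1 + 10·1820·9 + 2·4004·4 = 245167.
245167 mod 20020 = 4927.

4927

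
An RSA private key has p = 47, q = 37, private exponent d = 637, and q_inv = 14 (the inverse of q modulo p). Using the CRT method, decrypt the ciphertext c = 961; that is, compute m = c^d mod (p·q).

d_p = d mod (p−1) = 637 mod 46 = 39; d_q = d mod (q−1) = 25.
m₁ = c^(d_p) mod p: c ≡ 21 (mod 47), and 21^39 mod 47 = 14.
m₂ = c^(d_q) mod q: c ≡ 36 (mod 37), and 36^25 mod 37 = 36.
h = q_inv·(m₁ − m₂) mod p = 14·(14 − 36) mod 47 = 21.
m = m₂ + h·q = 36 + 21·37 = 813.

813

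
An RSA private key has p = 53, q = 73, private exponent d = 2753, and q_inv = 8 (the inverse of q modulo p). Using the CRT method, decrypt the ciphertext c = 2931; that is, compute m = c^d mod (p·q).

d_p = d mod (p−1) = 2753 mod 52 = 49; d_q = d mod (q−1) = 17.
m₁ = c^(d_p) mod p: c ≡ 16 (mod 53), and 16^49 mod 53 = 46.
m₂ = c^(d_q) mod q: c ≡ 11 (mod 73), and 11^17 mod 73 = 44.
h = q_inv·(m₁ − m₂) mod p = 8·(46 − 44) mod 53 = 16.
m = m₂ + h·q = 44 + 16·73 = 1212.

1212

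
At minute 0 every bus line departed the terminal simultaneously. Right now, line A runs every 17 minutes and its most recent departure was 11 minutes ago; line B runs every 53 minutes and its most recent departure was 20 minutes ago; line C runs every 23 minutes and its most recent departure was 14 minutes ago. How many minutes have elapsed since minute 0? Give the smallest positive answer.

2935

The moduli are pairwise coprime; N = 17·53·23 = 20723.
N/17 = 1219; 1219 ≡ 12 (mod 17); 12·10 ≡ 1, so inverse 10.
N/53 = 391; 391 ≡ 20 (mod 53); 20·8 ≡ 1, so inverse 8.
N/23 = 901; 901 ≡ 4 (mod 23); 4·6 ≡ 1, so inverse 6.
t ≡ 11·1219·10 + 20·391·8 + 14·901·6 = 272334.
272334 mod 20723 = 2935.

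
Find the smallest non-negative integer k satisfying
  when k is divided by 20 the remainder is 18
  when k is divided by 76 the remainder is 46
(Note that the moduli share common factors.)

gcd(20, 76) = 4 and 4 | (46 − 18), so the pair is consistent; merging gives k ≡ 198 (mod 380), where 380 = lcm(20, 76).
The solution is unique modulo lcm(20, 76) = 380.

198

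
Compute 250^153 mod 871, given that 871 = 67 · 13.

560

Mod 67: 250 ≡ 49; by Fermat, exponent reduces to 153 mod 66 = 21; 49^21 ≡ 24 (mod 67).
Mod 13: 250 ≡ 3; by Fermat, exponent reduces to 153 mod 12 = 9; 3^9 ≡ 1 (mod 13).
Combine by CRT: x ≡ 24 (mod 67), x ≡ 1 (mod 13) ⇒ x ≡ 560 (mod 871).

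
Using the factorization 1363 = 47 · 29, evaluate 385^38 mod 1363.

Mod 47: 385 ≡ 9; 9^38 ≡ 25 (mod 47).
Mod 29: 385 ≡ 8; by Fermat, exponent reduces to 38 mod 28 = 10; 8^10 ≡ 4 (mod 29).
Combine by CRT: x ≡ 25 (mod 47), x ≡ 4 (mod 29) ⇒ x ≡ 1106 (mod 1363).

1106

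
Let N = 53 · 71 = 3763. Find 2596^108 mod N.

1591

Mod 53: 2596 ≡ 52; by Fermat, exponent reduces to 108 mod 52 = 4; 52^4 ≡ 1 (mod 53).
Mod 71: 2596 ≡ 40; by Fermat, exponent reduces to 108 mod 70 = 38; 40^38 ≡ 29 (mod 71).
Combine by CRT: x ≡ 1 (mod 53), x ≡ 29 (mod 71) ⇒ x ≡ 1591 (mod 3763).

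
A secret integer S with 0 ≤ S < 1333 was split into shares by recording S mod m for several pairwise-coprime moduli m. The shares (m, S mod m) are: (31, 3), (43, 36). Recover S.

From S ≡ 3 (mod 31) write S = 3 + 31t. Substituting into S ≡ 36 (mod 43) gives 31t ≡ 33 (mod 43), and since 31⁻¹ ≡ 25 (mod 43), t ≡ 8. Hence S ≡ 3 + 31·8 = 251 (mod 1333).

251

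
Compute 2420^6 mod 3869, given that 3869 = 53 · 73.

Mod 53: 2420 ≡ 35; 35^6 ≡ 4 (mod 53).
Mod 73: 2420 ≡ 11; 11^6 ≡ 70 (mod 73).
Combine by CRT: x ≡ 4 (mod 53), x ≡ 70 (mod 73) ⇒ x ≡ 216 (mod 3869).

216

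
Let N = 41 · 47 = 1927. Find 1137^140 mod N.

Mod 41: 1137 ≡ 30; by Fermat, exponent reduces to 140 mod 40 = 20; 30^20 ≡ 40 (mod 41).
Mod 47: 1137 ≡ 9; by Fermat, exponent reduces to 140 mod 46 = 2; 9^2 ≡ 34 (mod 47).
Combine by CRT: x ≡ 40 (mod 41), x ≡ 34 (mod 47) ⇒ x ≡ 81 (mod 1927).

81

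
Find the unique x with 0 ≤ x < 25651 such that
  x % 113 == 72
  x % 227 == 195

From x ≡ 72 (mod 113) write x = 72 + 113t. Substituting into x ≡ 195 (mod 227) gives 113t ≡ 123 (mod 227), and since 113⁻¹ ≡ 225 (mod 227), t ≡ 208. Hence x ≡ 72 + 113·208 = 23576 (mod 25651).

23576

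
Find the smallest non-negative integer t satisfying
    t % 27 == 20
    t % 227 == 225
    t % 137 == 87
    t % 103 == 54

From t ≡ 20 (mod 27) write t = 20 + 27s. Substituting into t ≡ 225 (mod 227) gives 27s ≡ 205 (mod 227), and since 27⁻¹ ≡ 185 (mod 227), s ≡ 16. Hence t ≡ 20 + 27·16 = 452 (mod 6129).
From t ≡ 452 (mod 6129) write t = 452 + 6129s. Substituting into t ≡ 87 (mod 137) gives 6129s ≡ 46 (mod 137), and since 101⁻¹ ≡ 19 (mod 137), s ≡ 52. Hence t ≡ 452 + 6129·52 = 319160 (mod 839673).
From t ≡ 319160 (mod 839673) write t = 319160 + 839673s. Substituting into t ≡ 54 (mod 103) gives 839673s ≡ 91 (mod 103), and since 17⁻¹ ≡ 97 (mod 103), s ≡ 72. Hence t ≡ 319160 + 839673·72 = 60775616 (mod 86486319).

60775616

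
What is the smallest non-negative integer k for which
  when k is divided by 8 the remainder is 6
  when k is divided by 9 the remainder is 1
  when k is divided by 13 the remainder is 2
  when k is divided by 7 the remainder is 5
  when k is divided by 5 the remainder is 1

From k ≡ 6 (mod 8) write k = 6 + 8t. Substituting into k ≡ 1 (mod 9) gives 8t ≡ 4 (mod 9), and since 8⁻¹ ≡ 8 (mod 9), t ≡ 5. Hence k ≡ 6 + 8·5 = 46 (mod 72).
From k ≡ 46 (mod 72) write k = 46 + 72t. Substituting into k ≡ 2 (mod 13) gives 72t ≡ 8 (mod 13), and since 7⁻¹ ≡ 2 (mod 13), t ≡ 3. Hence k ≡ 46 + 72·3 = 262 (mod 936).
From k ≡ 262 (mod 936) write k = 262 + 936t. Substituting into k ≡ 5 (mod 7) gives 936t ≡ 2 (mod 7), and since 5⁻¹ ≡ 3 (mod 7), t ≡ 6. Hence k ≡ 262 + 936·6 = 5878 (mod 6552).
From k ≡ 5878 (mod 6552) write k = 5878 + 6552t. Substituting into k ≡ 1 (mod 5) gives 6552t ≡ 3 (mod 5), and since 2⁻¹ ≡ 3 (mod 5), t ≡ 4. Hence k ≡ 5878 + 6552·4 = 32086 (mod 32760).

32086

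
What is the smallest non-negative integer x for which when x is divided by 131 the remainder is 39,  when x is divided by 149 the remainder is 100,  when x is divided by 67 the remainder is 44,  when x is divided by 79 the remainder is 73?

From x ≡ 39 (mod 131) write x = 39 + 131t. Substituting into x ≡ 100 (mod 149) gives 131t ≡ 61 (mod 149), and since 131⁻¹ ≡ 91 (mod 149), t ≡ 38. Hence x ≡ 39 + 131·38 = 5017 (mod 19519).
From x ≡ 5017 (mod 19519) write x = 5017 + 19519t. Substituting into x ≡ 44 (mod 67) gives 19519t ≡ 52 (mod 67), and since 22⁻¹ ≡ 64 (mod 67), t ≡ 45. Hence x ≡ 5017 + 19519·45 = 883372 (mod 1307773).
From x ≡ 883372 (mod 1307773) write x = 883372 + 1307773t. Substituting into x ≡ 73 (mod 79) gives 1307773t ≡ 0 (mod 79), and since 7⁻¹ ≡ 34 (mod 79), t ≡ 0. Hence x ≡ 883372 + 1307773·0 = 883372 (mod 103314067).

883372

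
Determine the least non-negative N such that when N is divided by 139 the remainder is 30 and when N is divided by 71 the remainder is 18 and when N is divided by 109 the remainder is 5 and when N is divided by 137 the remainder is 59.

76297825

The moduli are pairwise coprime; M = 139·71·109·137 = 147373777.
M/139 = 1060243; 1060243 ≡ 90 (mod 139); 90·17 ≡ 1, so inverse 17.
M/71 = 2075687; 2075687 ≡ 2 (mod 71); 2·36 ≡ 1, so inverse 36.
M/109 = 1352053; 1352053 ≡ 17 (mod 109); 17·77 ≡ 1, so inverse 77.
M/137 = 1075721; 1075721 ≡ 134 (mod 137); 134·91 ≡ 1, so inverse 91.
N ≡ 30·1060243·17 + 18·2075687·36 + 5·1352053·77 + 59·1075721·91 = 8181855560.
8181855560 mod 147373777 = 76297825.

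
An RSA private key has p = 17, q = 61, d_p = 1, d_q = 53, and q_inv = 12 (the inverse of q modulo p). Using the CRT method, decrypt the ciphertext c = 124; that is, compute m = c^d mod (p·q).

600

m₁ = c^(d_p) mod p: c ≡ 5 (mod 17), and 5^1 mod 17 = 5.
m₂ = c^(d_q) mod q: c ≡ 2 (mod 61), and 2^53 mod 61 = 51.
h = q_inv·(m₁ − m₂) mod p = 12·(5 − 51) mod 17 = 9.
m = m₂ + h·q = 51 + 9·61 = 600.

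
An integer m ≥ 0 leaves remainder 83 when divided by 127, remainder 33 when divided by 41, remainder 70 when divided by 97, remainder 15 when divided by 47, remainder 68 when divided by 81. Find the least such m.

The moduli are pairwise coprime; N = 127·41·97·47·81 = 1922835753.
N/127 = 15140439; 15140439 ≡ 7 (mod 127); 7·109 ≡ 1, so inverse 109.
N/41 = 46898433; 46898433 ≡ 9 (mod 41); 9·32 ≡ 1, so inverse 32.
N/97 = 19823049; 19823049 ≡ 32 (mod 97); 32·94 ≡ 1, so inverse 94.
N/47 = 40911399; 40911399 ≡ 14 (mod 47); 14·37 ≡ 1, so inverse 37.
N/81 = 23738713; 23738713 ≡ 43 (mod 81); 43·49 ≡ 1, so inverse 49.
m ≡ 83·15140439·109 + 33·46898433·32 + 70·19823049·94 + 15·40911399·37 + 68·23738713·49 = 418739177462.
418739177462 mod 1922835753 = 1483819061.

1483819061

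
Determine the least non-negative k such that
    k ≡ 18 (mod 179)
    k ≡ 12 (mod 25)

1987

From k ≡ 18 (mod 179) write k = 18 + 179t. Substituting into k ≡ 12 (mod 25) gives 179t ≡ 19 (mod 25), and since 4⁻¹ ≡ 19 (mod 25), t ≡ 11. Hence k ≡ 18 + 179·11 = 1987 (mod 4475).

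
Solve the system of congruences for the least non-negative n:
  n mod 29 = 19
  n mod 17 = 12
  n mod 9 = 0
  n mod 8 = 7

14751

The moduli are pairwise coprime; M = 29·17·9·8 = 35496.
M/29 = 1224; 1224 ≡ 6 (mod 29); 6·5 ≡ 1, so inverse 5.
M/17 = 2088; 2088 ≡ 14 (mod 17); 14·11 ≡ 1, so inverse 11.
M/9 = 3944; 3944 ≡ 2 (mod 9); 2·5 ≡ 1, so inverse 5.
M/8 = 4437; 4437 ≡ 5 (mod 8); 5·5 ≡ 1, so inverse 5.
n ≡ 19·1224·5 + 12·2088·11 + 0·3944·5 + 7·4437·5 = 547191.
547191 mod 35496 = 14751.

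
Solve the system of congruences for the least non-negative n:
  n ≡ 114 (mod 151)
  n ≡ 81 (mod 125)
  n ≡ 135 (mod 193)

1384331

Combine the congruences pairwise.
From n ≡ 114 (mod 151) write n = 114 + 151t. Substituting into n ≡ 81 (mod 125) gives 151t ≡ 92 (mod 125), and since 26⁻¹ ≡ 101 (mod 125), t ≡ 42. Hence n ≡ 114 + 151·42 = 6456 (mod 18875).
From n ≡ 6456 (mod 18875) write n = 6456 + 18875t. Substituting into n ≡ 135 (mod 193) gives 18875t ≡ 48 (mod 193), and since 154⁻¹ ≡ 94 (mod 193), t ≡ 73. Hence n ≡ 6456 + 18875·73 = 1384331 (mod 3642875).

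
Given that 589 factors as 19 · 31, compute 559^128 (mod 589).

311

Mod 19: 559 ≡ 8; by Fermat, exponent reduces to 128 mod 18 = 2; 8^2 ≡ 7 (mod 19).
Mod 31: 559 ≡ 1; by Fermat, exponent reduces to 128 mod 30 = 8; 1^8 ≡ 1 (mod 31).
Combine by CRT: x ≡ 7 (mod 19), x ≡ 1 (mod 31) ⇒ x ≡ 311 (mod 589).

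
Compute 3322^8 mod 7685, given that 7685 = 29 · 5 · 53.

1321

Mod 29: 3322 ≡ 16; 16^8 ≡ 16 (mod 29).
Mod 5: 3322 ≡ 2; since 4 | 8, by Fermat 2^8 ≡ 1 (mod 5).
Mod 53: 3322 ≡ 36; 36^8 ≡ 49 (mod 53).
Combine by CRT: x ≡ 16 (mod 29), x ≡ 1 (mod 5), x ≡ 49 (mod 53) ⇒ x ≡ 1321 (mod 7685).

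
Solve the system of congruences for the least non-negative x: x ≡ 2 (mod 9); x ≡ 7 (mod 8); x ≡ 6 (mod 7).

From x ≡ 2 (mod 9) write x = 2 + 9t. Substituting into x ≡ 7 (mod 8) gives 9t ≡ 5 (mod 8), and since 1⁻¹ ≡ 1 (mod 8), t ≡ 5. Hence x ≡ 2 + 9·5 = 47 (mod 72).
From x ≡ 47 (mod 72) write x = 47 + 72t. Substituting into x ≡ 6 (mod 7) gives 72t ≡ 1 (mod 7), and since 2⁻¹ ≡ 4 (mod 7), t ≡ 4. Hence x ≡ 47 + 72·4 = 335 (mod 504).

335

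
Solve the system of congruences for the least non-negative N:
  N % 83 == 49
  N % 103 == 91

5859

Combine the congruences pairwise.
From N ≡ 49 (mod 83) write N = 49 + 83t. Substituting into N ≡ 91 (mod 103) gives 83t ≡ 42 (mod 103), and since 83⁻¹ ≡ 36 (mod 103), t ≡ 70. Hence N ≡ 49 + 83·70 = 5859 (mod 8549).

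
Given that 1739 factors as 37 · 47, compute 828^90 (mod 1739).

Mod 37: 828 ≡ 14; by Fermat, exponent reduces to 90 mod 36 = 18; 14^18 ≡ 36 (mod 37).
Mod 47: 828 ≡ 29; by Fermat, exponent reduces to 90 mod 46 = 44; 29^44 ≡ 28 (mod 47).
Combine by CRT: x ≡ 36 (mod 37), x ≡ 28 (mod 47) ⇒ x ≡ 1109 (mod 1739).

1109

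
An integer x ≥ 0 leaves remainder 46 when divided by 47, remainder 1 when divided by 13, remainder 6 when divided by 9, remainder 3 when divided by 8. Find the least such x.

35907

From x ≡ 46 (mod 47) write x = 46 + 47t. Substituting into x ≡ 1 (mod 13) gives 47t ≡ 7 (mod 13), and since 8⁻¹ ≡ 5 (mod 13), t ≡ 9. Hence x ≡ 46 + 47·9 = 469 (mod 611).
From x ≡ 469 (mod 611) write x = 469 + 611t. Substituting into x ≡ 6 (mod 9) gives 611t ≡ 5 (mod 9), and since 8⁻¹ ≡ 8 (mod 9), t ≡ 4. Hence x ≡ 469 + 611·4 = 2913 (mod 5499).
From x ≡ 2913 (mod 5499) write x = 2913 + 5499t. Substituting into x ≡ 3 (mod 8) gives 5499t ≡ 2 (mod 8), and since 3⁻¹ ≡ 3 (mod 8), t ≡ 6. Hence x ≡ 2913 + 5499·6 = 35907 (mod 43992).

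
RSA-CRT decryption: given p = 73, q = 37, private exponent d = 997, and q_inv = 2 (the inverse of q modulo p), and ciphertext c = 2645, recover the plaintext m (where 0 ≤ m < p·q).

d_p = d mod (p−1) = 997 mod 72 = 61; d_q = d mod (q−1) = 25.
m₁ = c^(d_p) mod p: c ≡ 17 (mod 73), and 17^61 mod 73 = 56.
m₂ = c^(d_q) mod q: c ≡ 18 (mod 37), and 18^25 mod 37 = 24.
h = q_inv·(m₁ − m₂) mod p = 2·(56 − 24) mod 73 = 64.
m = m₂ + h·q = 24 + 64·37 = 2392.

2392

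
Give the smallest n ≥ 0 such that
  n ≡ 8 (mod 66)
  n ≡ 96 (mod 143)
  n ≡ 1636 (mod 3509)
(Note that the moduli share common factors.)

gcd(66, 143) = 11 and 11 | (96 − 8), so the pair is consistent; merging gives n ≡ 668 (mod 858), where 858 = lcm(66, 143).
gcd(858, 3509) = 11 and 11 | (1636 − 668), so the pair is consistent; merging gives n ≡ 113924 (mod 273702), where 273702 = lcm(858, 3509).
The solution is unique modulo lcm(66, 143, 3509) = 273702.

113924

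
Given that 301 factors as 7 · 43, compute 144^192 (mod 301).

64

Mod 7: 144 ≡ 4; since 6 | 192, by Fermat 4^192 ≡ 1 (mod 7).
Mod 43: 144 ≡ 15; by Fermat, exponent reduces to 192 mod 42 = 24; 15^24 ≡ 21 (mod 43).
Combine by CRT: x ≡ 1 (mod 7), x ≡ 21 (mod 43) ⇒ x ≡ 64 (mod 301).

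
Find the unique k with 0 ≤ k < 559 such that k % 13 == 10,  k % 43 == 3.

218

From k ≡ 10 (mod 13) write k = 10 + 13t. Substituting into k ≡ 3 (mod 43) gives 13t ≡ 36 (mod 43), and since 13⁻¹ ≡ 10 (mod 43), t ≡ 16. Hence k ≡ 10 + 13·16 = 218 (mod 559).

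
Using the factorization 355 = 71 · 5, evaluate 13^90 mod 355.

Mod 71: 13 ≡ 13; by Fermat, exponent reduces to 90 mod 70 = 20; 13^20 ≡ 45 (mod 71).
Mod 5: 13 ≡ 3; by Fermat, exponent reduces to 90 mod 4 = 2; 3^2 ≡ 4 (mod 5).
Combine by CRT: x ≡ 45 (mod 71), x ≡ 4 (mod 5) ⇒ x ≡ 329 (mod 355).

329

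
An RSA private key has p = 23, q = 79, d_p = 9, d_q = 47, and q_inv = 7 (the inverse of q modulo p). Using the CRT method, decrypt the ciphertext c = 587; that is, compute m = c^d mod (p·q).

m₁ = c^(d_p) mod p: c ≡ 12 (mod 23), and 12^9 mod 23 = 4.
m₂ = c^(d_q) mod q: c ≡ 34 (mod 79), and 34^47 mod 79 = 6.
h = q_inv·(m₁ − m₂) mod p = 7·(4 − 6) mod 23 = 9.
m = m₂ + h·q = 6 + 9·79 = 717.

717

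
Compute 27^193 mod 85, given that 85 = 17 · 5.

27

Mod 17: 27 ≡ 10; by Fermat, exponent reduces to 193 mod 16 = 1; 10^1 ≡ 10 (mod 17).
Mod 5: 27 ≡ 2; by Fermat, exponent reduces to 193 mod 4 = 1; 2^1 ≡ 2 (mod 5).
Combine by CRT: x ≡ 10 (mod 17), x ≡ 2 (mod 5) ⇒ x ≡ 27 (mod 85).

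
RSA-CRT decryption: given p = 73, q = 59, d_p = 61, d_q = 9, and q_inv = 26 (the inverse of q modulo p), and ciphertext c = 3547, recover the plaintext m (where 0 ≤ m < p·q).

1855

m₁ = c^(d_p) mod p: c ≡ 43 (mod 73), and 43^61 mod 73 = 30.
m₂ = c^(d_q) mod q: c ≡ 7 (mod 59), and 7^9 mod 59 = 26.
h = q_inv·(m₁ − m₂) mod p = 26·(30 − 26) mod 73 = 31.
m = m₂ + h·q = 26 + 31·59 = 1855.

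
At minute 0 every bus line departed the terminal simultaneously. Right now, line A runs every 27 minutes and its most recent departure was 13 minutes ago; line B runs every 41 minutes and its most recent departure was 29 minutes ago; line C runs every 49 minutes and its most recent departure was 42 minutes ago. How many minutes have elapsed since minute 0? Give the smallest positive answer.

The moduli are pairwise coprime; N = 27·41·49 = 54243.
N/27 = 2009; 2009 ≡ 11 (mod 27); 11·5 ≡ 1, so inverse 5.
N/41 = 1323; 1323 ≡ 11 (mod 41); 11·15 ≡ 1, so inverse 15.
N/49 = 1107; 1107 ≡ 29 (mod 49); 29·22 ≡ 1, so inverse 22.
t ≡ 13·2009·5 + 29·1323·15 + 42·1107·22 = 1728958.
1728958 mod 54243 = 47425.

47425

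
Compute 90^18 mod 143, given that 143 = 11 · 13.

Mod 11: 90 ≡ 2; by Fermat, exponent reduces to 18 mod 10 = 8; 2^8 ≡ 3 (mod 11).
Mod 13: 90 ≡ 12; by Fermat, exponent reduces to 18 mod 12 = 6; 12^6 ≡ 1 (mod 13).
Combine by CRT: x ≡ 3 (mod 11), x ≡ 1 (mod 13) ⇒ x ≡ 14 (mod 143).

14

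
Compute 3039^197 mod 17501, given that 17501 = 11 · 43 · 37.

Mod 11: 3039 ≡ 3; by Fermat, exponent reduces to 197 mod 10 = 7; 3^7 ≡ 9 (mod 11).
Mod 43: 3039 ≡ 29; by Fermat, exponent reduces to 197 mod 42 = 29; 29^29 ≡ 12 (mod 43).
Mod 37: 3039 ≡ 5; by Fermat, exponent reduces to 197 mod 36 = 17; 5^17 ≡ 22 (mod 37).
Combine by CRT: x ≡ 9 (mod 11), x ≡ 12 (mod 43), x ≡ 22 (mod 37) ⇒ x ≡ 614 (mod 17501).

614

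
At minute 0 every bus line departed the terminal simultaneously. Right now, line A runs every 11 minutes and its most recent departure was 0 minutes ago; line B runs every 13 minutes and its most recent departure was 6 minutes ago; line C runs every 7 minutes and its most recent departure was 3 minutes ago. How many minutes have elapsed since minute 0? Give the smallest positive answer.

The moduli are pairwise coprime; N = 11·13·7 = 1001.
N/11 = 91; 91 ≡ 3 (mod 11); 3·4 ≡ 1, so inverse 4.
N/13 = 77; 77 ≡ 12 (mod 13); 12·12 ≡ 1, so inverse 12.
N/7 = 143; 143 ≡ 3 (mod 7); 3·5 ≡ 1, so inverse 5.
t ≡ 0·91·4 + 6·77·12 + 3·143·5 = 7689.
7689 mod 1001 = 682.

682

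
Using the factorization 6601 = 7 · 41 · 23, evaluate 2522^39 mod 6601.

5783

Mod 7: 2522 ≡ 2; by Fermat, exponent reduces to 39 mod 6 = 3; 2^3 ≡ 1 (mod 7).
Mod 41: 2522 ≡ 21; 21^39 ≡ 2 (mod 41).
Mod 23: 2522 ≡ 15; by Fermat, exponent reduces to 39 mod 22 = 17; 15^17 ≡ 10 (mod 23).
Combine by CRT: x ≡ 1 (mod 7), x ≡ 2 (mod 41), x ≡ 10 (mod 23) ⇒ x ≡ 5783 (mod 6601).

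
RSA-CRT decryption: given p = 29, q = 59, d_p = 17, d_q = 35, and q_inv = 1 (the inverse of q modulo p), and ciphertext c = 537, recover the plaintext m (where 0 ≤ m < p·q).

m₁ = c^(d_p) mod p: c ≡ 15 (mod 29), and 15^17 mod 29 = 18.
m₂ = c^(d_q) mod q: c ≡ 6 (mod 59), and 6^35 mod 59 = 13.
h = q_inv·(m₁ − m₂) mod p = 1·(18 − 13) mod 29 = 5.
m = m₂ + h·q = 13 + 5·59 = 308.

308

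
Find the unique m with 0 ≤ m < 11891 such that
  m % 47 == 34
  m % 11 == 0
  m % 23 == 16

From m ≡ 34 (mod 47) write m = 34 + 47t. Substituting into m ≡ 0 (mod 11) gives 47t ≡ 10 (mod 11), and since 3⁻¹ ≡ 4 (mod 11), t ≡ 7. Hence m ≡ 34 + 47·7 = 363 (mod 517).
From m ≡ 363 (mod 517) write m = 363 + 517t. Substituting into m ≡ 16 (mod 23) gives 517t ≡ 21 (mod 23), and since 11⁻¹ ≡ 21 (mod 23), t ≡ 4. Hence m ≡ 363 + 517·4 = 2431 (mod 11891).

2431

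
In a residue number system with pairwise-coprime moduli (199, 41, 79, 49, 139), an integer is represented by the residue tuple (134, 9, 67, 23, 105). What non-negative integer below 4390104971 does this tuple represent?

The moduli are pairwise coprime; N = 199·41·79·49·139 = 4390104971.
N/199 = 22060829; 22060829 ≡ 87 (mod 199); 87·183 ≡ 1, so inverse 183.
N/41 = 107075731; 107075731 ≡ 8 (mod 41); 8·36 ≡ 1, so inverse 36.
N/79 = 55570949; 55570949 ≡ 58 (mod 79); 58·15 ≡ 1, so inverse 15.
N/49 = 89593979; 89593979 ≡ 27 (mod 49); 27·20 ≡ 1, so inverse 20.
N/139 = 31583489; 31583489 ≡ 48 (mod 139); 48·84 ≡ 1, so inverse 84.
x ≡ 134·22060829·183 + 9·107075731·36 + 67·55570949·15 + 23·89593979·20 + 105·31583489·84 = 951296592647.
951296592647 mod 4390104971 = 3033918911.

3033918911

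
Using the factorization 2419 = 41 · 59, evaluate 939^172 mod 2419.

Mod 41: 939 ≡ 37; by Fermat, exponent reduces to 172 mod 40 = 12; 37^12 ≡ 16 (mod 41).
Mod 59: 939 ≡ 54; by Fermat, exponent reduces to 172 mod 58 = 56; 54^56 ≡ 26 (mod 59).
Combine by CRT: x ≡ 16 (mod 41), x ≡ 26 (mod 59) ⇒ x ≡ 262 (mod 2419).

262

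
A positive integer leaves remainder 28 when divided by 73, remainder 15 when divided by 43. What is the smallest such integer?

From N ≡ 28 (mod 73) write N = 28 + 73t. Substituting into N ≡ 15 (mod 43) gives 73t ≡ 30 (mod 43), and since 30⁻¹ ≡ 33 (mod 43), t ≡ 1. Hence N ≡ 28 + 73·1 = 101 (mod 3139).

101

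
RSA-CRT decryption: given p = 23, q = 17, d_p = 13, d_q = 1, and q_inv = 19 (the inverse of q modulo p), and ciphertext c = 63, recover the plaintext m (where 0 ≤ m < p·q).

148

m₁ = c^(d_p) mod p: c ≡ 17 (mod 23), and 17^13 mod 23 = 10.
m₂ = c^(d_q) mod q: c ≡ 12 (mod 17), and 12^1 mod 17 = 12.
h = q_inv·(m₁ − m₂) mod p = 19·(10 − 12) mod 23 = 8.
m = m₂ + h·q = 12 + 8·17 = 148.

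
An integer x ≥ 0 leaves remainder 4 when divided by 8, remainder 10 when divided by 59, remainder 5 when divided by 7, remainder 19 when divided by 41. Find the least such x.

The moduli are pairwise coprime; N = 8·59·7·41 = 135464.
N/8 = 16933; 16933 ≡ 5 (mod 8); 5·5 ≡ 1, so inverse 5.
N/59 = 2296; 2296 ≡ 54 (mod 59); 54·47 ≡ 1, so inverse 47.
N/7 = 19352; 19352 ≡ 4 (mod 7); 4·2 ≡ 1, so inverse 2.
N/41 = 3304; 3304 ≡ 24 (mod 41); 24·12 ≡ 1, so inverse 12.
x ≡ 4·16933·5 + 10·2296·47 + 5·19352·2 + 19·3304·12 = 2364612.
2364612 mod 135464 = 61724.

61724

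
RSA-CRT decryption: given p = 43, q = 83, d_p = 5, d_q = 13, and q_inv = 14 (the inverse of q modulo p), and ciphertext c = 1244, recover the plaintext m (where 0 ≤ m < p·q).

m₁ = c^(d_p) mod p: c ≡ 40 (mod 43), and 40^5 mod 43 = 15.
m₂ = c^(d_q) mod q: c ≡ 82 (mod 83), and 82^13 mod 83 = 82.
h = q_inv·(m₁ − m₂) mod p = 14·(15 − 82) mod 43 = 8.
m = m₂ + h·q = 82 + 8·83 = 746.

746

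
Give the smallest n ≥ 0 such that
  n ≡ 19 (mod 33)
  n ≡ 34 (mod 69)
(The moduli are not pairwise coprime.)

Combine the congruences pairwise.
gcd(33, 69) = 3 and 3 | (34 − 19), so the pair is consistent; merging gives n ≡ 448 (mod 759), where 759 = lcm(33, 69).
The solution is unique modulo lcm(33, 69) = 759.

448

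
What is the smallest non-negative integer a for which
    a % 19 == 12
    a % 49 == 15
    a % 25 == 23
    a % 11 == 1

848

The moduli are pairwise coprime; N = 19·49·25·11 = 256025.
N/19 = 13475; 13475 ≡ 4 (mod 19); 4·5 ≡ 1, so inverse 5.
N/49 = 5225; 5225 ≡ 31 (mod 49); 31·19 ≡ 1, so inverse 19.
N/25 = 10241; 10241 ≡ 16 (mod 25); 16·11 ≡ 1, so inverse 11.
N/11 = 23275; 23275 ≡ 10 (mod 11); 10·10 ≡ 1, so inverse 10.
a ≡ 12·13475·5 + 15·5225·19 + 23·10241·11 + 1·23275·10 = 5121348.
5121348 mod 256025 = 848.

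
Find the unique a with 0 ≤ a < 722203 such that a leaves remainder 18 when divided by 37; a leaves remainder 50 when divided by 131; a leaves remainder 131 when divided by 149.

633828

The moduli are pairwise coprime; N = 37·131·149 = 722203.
N/37 = 19519; 19519 ≡ 20 (mod 37); 20·13 ≡ 1, so inverse 13.
N/131 = 5513; 5513 ≡ 11 (mod 131); 11·12 ≡ 1, so inverse 12.
N/149 = 4847; 4847 ≡ 79 (mod 149); 79·83 ≡ 1, so inverse 83.
a ≡ 18·19519·13 + 50·5513·12 + 131·4847·83 = 60576677.
60576677 mod 722203 = 633828.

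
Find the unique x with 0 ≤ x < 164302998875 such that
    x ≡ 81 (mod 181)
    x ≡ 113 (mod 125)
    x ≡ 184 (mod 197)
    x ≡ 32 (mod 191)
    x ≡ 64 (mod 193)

68795533863

The moduli are pairwise coprime; N = 181·125·197·191·193 = 164302998875.
N/181 = 907751375; 907751375 ≡ 175 (mod 181); 175·30 ≡ 1, so inverse 30.
N/125 = 1314423991; 1314423991 ≡ 116 (mod 125); 116·111 ≡ 1, so inverse 111.
N/197 = 834025375; 834025375 ≡ 68 (mod 197); 68·113 ≡ 1, so inverse 113.
N/191 = 860225125; 860225125 ≡ 89 (mod 191); 89·88 ≡ 1, so inverse 88.
N/193 = 851310875; 851310875 ≡ 34 (mod 193); 34·176 ≡ 1, so inverse 176.
x ≡ 81·907751375·30 + 113·1314423991·111 + 184·834025375·113 + 32·860225125·88 + 64·851310875·176 = 48045271205363.
48045271205363 mod 164302998875 = 68795533863.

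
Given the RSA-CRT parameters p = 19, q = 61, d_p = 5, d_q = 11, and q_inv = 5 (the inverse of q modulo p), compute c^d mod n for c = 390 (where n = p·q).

m₁ = c^(d_p) mod p: c ≡ 10 (mod 19), and 10^5 mod 19 = 3.
m₂ = c^(d_q) mod q: c ≡ 24 (mod 61), and 24^11 mod 61 = 37.
h = q_inv·(m₁ − m₂) mod p = 5·(3 − 37) mod 19 = 1.
m = m₂ + h·q = 37 + 1·61 = 98.

98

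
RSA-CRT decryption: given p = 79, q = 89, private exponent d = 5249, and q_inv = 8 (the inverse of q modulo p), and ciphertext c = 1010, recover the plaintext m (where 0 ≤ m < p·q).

d_p = d mod (p−1) = 5249 mod 78 = 23; d_q = d mod (q−1) = 57.
m₁ = c^(d_p) mod p: c ≡ 62 (mod 79), and 62^23 mod 79 = 21.
m₂ = c^(d_q) mod q: c ≡ 31 (mod 89), and 31^57 mod 89 = 51.
h = q_inv·(m₁ − m₂) mod p = 8·(21 − 51) mod 79 = 76.
m = m₂ + h·q = 51 + 76·89 = 6815.

6815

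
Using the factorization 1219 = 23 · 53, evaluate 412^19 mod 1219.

Mod 23: 412 ≡ 21; 21^19 ≡ 20 (mod 23).
Mod 53: 412 ≡ 41; 41^19 ≡ 33 (mod 53).
Combine by CRT: x ≡ 20 (mod 23), x ≡ 33 (mod 53) ⇒ x ≡ 457 (mod 1219).

457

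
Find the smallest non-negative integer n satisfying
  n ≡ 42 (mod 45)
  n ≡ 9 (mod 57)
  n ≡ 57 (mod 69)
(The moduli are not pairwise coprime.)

Combine the congruences pairwise.
gcd(45, 57) = 3 and 3 | (9 − 42), so the pair is consistent; merging gives n ≡ 807 (mod 855), where 855 = lcm(45, 57).
gcd(855, 69) = 3 and 3 | (57 − 807), so the pair is consistent; merging gives n ≡ 7647 (mod 19665), where 19665 = lcm(855, 69).
The solution is unique modulo lcm(45, 57, 69) = 19665.

7647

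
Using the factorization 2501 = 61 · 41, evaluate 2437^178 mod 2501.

Mod 61: 2437 ≡ 58; by Fermat, exponent reduces to 178 mod 60 = 58; 58^58 ≡ 34 (mod 61).
Mod 41: 2437 ≡ 18; by Fermat, exponent reduces to 178 mod 40 = 18; 18^18 ≡ 10 (mod 41).
Combine by CRT: x ≡ 34 (mod 61), x ≡ 10 (mod 41) ⇒ x ≡ 461 (mod 2501).

461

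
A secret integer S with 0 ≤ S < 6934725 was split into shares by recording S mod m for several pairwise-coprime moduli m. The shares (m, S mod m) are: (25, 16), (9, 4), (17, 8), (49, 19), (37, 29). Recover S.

2326441

The moduli are pairwise coprime; N = 25·9·17·49·37 = 6934725.
N/25 = 277389; 277389 ≡ 14 (mod 25); 14·9 ≡ 1, so inverse 9.
N/9 = 770525; 770525 ≡ 8 (mod 9); 8·8 ≡ 1, so inverse 8.
N/17 = 407925; 407925 ≡ 10 (mod 17); 10·12 ≡ 1, so inverse 12.
N/49 = 141525; 141525 ≡ 13 (mod 49); 13·34 ≡ 1, so inverse 34.
N/37 = 187425; 187425 ≡ 20 (mod 37); 20·13 ≡ 1, so inverse 13.
S ≡ 16·277389·9 + 4·770525·8 + 8·407925·12 + 19·141525·34 + 29·187425·13 = 265845991.
265845991 mod 6934725 = 2326441.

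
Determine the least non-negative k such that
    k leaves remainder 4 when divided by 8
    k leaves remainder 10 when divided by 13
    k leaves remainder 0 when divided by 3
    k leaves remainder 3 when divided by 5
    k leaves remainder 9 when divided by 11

From k ≡ 4 (mod 8) write k = 4 + 8t. Substituting into k ≡ 10 (mod 13) gives 8t ≡ 6 (mod 13), and since 8⁻¹ ≡ 5 (mod 13), t ≡ 4. Hence k ≡ 4 + 8·4 = 36 (mod 104).
From k ≡ 36 (mod 104) write k = 36 + 104t. Substituting into k ≡ 0 (mod 3) gives 104t ≡ 0 (mod 3), and since 2⁻¹ ≡ 2 (mod 3), t ≡ 0. Hence k ≡ 36 + 104·0 = 36 (mod 312).
From k ≡ 36 (mod 312) write k = 36 + 312t. Substituting into k ≡ 3 (mod 5) gives 312t ≡ 2 (mod 5), and since 2⁻¹ ≡ 3 (mod 5), t ≡ 1. Hence k ≡ 36 + 312·1 = 348 (mod 1560).
From k ≡ 348 (mod 1560) write k = 348 + 1560t. Substituting into k ≡ 9 (mod 11) gives 1560t ≡ 2 (mod 11), and since 9⁻¹ ≡ 5 (mod 11), t ≡ 10. Hence k ≡ 348 + 1560·10 = 15948 (mod 17160).

15948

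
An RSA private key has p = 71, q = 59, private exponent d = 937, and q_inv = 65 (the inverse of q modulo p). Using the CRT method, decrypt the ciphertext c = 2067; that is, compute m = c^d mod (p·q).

1338

d_p = d mod (p−1) = 937 mod 70 = 27; d_q = d mod (q−1) = 9.
m₁ = c^(d_p) mod p: c ≡ 8 (mod 71), and 8^27 mod 71 = 60.
m₂ = c^(d_q) mod q: c ≡ 2 (mod 59), and 2^9 mod 59 = 40.
h = q_inv·(m₁ − m₂) mod p = 65·(60 − 40) mod 71 = 22.
m = m₂ + h·q = 40 + 22·59 = 1338.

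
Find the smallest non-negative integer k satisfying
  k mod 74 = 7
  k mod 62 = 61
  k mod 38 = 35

gcd(74, 62) = 2 and 2 | (61 − 7), so the pair is consistent; merging gives k ≡ 1487 (mod 2294), where 2294 = lcm(74, 62).
gcd(2294, 38) = 2 and 2 | (35 − 1487), so the pair is consistent; merging gives k ≡ 31309 (mod 43586), where 43586 = lcm(2294, 38).
The solution is unique modulo lcm(74, 62, 38) = 43586.

31309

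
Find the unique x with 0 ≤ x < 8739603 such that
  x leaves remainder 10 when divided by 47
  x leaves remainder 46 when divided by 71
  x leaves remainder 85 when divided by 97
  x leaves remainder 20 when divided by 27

From x ≡ 10 (mod 47) write x = 10 + 47t. Substituting into x ≡ 46 (mod 71) gives 47t ≡ 36 (mod 71), and since 47⁻¹ ≡ 68 (mod 71), t ≡ 34. Hence x ≡ 10 + 47·34 = 1608 (mod 3337).
From x ≡ 1608 (mod 3337) write x = 1608 + 3337t. Substituting into x ≡ 85 (mod 97) gives 3337t ≡ 29 (mod 97), and since 39⁻¹ ≡ 5 (mod 97), t ≡ 48. Hence x ≡ 1608 + 3337·48 = 161784 (mod 323689).
From x ≡ 161784 (mod 323689) write x = 161784 + 323689t. Substituting into x ≡ 20 (mod 27) gives 323689t ≡ 20 (mod 27), and since 13⁻¹ ≡ 25 (mod 27), t ≡ 14. Hence x ≡ 161784 + 323689·14 = 4693430 (mod 8739603).

4693430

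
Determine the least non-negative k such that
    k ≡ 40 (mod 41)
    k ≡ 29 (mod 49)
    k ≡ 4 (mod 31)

Combine the congruences pairwise.
From k ≡ 40 (mod 41) write k = 40 + 41t. Substituting into k ≡ 29 (mod 49) gives 41t ≡ 38 (mod 49), and since 41⁻¹ ≡ 6 (mod 49), t ≡ 32. Hence k ≡ 40 + 41·32 = 1352 (mod 2009).
From k ≡ 1352 (mod 2009) write k = 1352 + 2009t. Substituting into k ≡ 4 (mod 31) gives 2009t ≡ 16 (mod 31), and since 25⁻¹ ≡ 5 (mod 31), t ≡ 18. Hence k ≡ 1352 + 2009·18 = 37514 (mod 62279).

37514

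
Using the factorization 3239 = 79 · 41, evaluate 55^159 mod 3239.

Mod 79: 55 ≡ 55; by Fermat, exponent reduces to 159 mod 78 = 3; 55^3 ≡ 1 (mod 79).
Mod 41: 55 ≡ 14; by Fermat, exponent reduces to 159 mod 40 = 39; 14^39 ≡ 3 (mod 41).
Combine by CRT: x ≡ 1 (mod 79), x ≡ 3 (mod 41) ⇒ x ≡ 1028 (mod 3239).

1028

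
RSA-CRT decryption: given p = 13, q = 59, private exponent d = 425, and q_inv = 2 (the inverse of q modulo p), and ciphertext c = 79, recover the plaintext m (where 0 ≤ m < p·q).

521

d_p = d mod (p−1) = 425 mod 12 = 5; d_q = d mod (q−1) = 19.
m₁ = c^(d_p) mod p: c ≡ 1 (mod 13), and 1^5 mod 13 = 1.
m₂ = c^(d_q) mod q: c ≡ 20 (mod 59), and 20^19 mod 59 = 49.
h = q_inv·(m₁ − m₂) mod p = 2·(1 − 49) mod 13 = 8.
m = m₂ + h·q = 49 + 8·59 = 521.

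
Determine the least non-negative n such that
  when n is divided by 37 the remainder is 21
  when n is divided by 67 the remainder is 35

From n ≡ 21 (mod 37) write n = 21 + 37t. Substituting into n ≡ 35 (mod 67) gives 37t ≡ 14 (mod 67), and since 37⁻¹ ≡ 29 (mod 67), t ≡ 4. Hence n ≡ 21 + 37·4 = 169 (mod 2479).

169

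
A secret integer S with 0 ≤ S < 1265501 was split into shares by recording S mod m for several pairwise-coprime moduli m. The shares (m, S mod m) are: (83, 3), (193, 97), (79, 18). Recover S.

Combine the congruences pairwise.
From S ≡ 3 (mod 83) write S = 3 + 83t. Substituting into S ≡ 97 (mod 193) gives 83t ≡ 94 (mod 193), and since 83⁻¹ ≡ 100 (mod 193), t ≡ 136. Hence S ≡ 3 + 83·136 = 11291 (mod 16019).
From S ≡ 11291 (mod 16019) write S = 11291 + 16019t. Substituting into S ≡ 18 (mod 79) gives 16019t ≡ 24 (mod 79), and since 61⁻¹ ≡ 57 (mod 79), t ≡ 25. Hence S ≡ 11291 + 16019·25 = 411766 (mod 1265501).

411766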